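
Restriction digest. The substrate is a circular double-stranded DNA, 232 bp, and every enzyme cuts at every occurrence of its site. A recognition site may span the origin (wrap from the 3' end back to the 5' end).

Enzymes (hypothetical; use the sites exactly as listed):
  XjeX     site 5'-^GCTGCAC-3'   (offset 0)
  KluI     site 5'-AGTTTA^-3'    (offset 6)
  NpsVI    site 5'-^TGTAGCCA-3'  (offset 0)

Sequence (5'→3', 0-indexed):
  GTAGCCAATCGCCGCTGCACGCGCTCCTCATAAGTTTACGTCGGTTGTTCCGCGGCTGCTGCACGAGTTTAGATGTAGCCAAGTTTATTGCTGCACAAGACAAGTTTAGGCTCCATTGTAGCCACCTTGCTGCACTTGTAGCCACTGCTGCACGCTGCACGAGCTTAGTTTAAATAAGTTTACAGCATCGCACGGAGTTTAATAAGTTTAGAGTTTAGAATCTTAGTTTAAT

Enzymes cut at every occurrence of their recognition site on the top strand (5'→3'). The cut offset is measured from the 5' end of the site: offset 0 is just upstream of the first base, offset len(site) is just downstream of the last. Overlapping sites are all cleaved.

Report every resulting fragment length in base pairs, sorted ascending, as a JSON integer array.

Scan for sites:
  XjeX GCTGCAC/0: at [13, 57, 89, 128, 146, 153] ⇒ [13, 57, 89, 128, 146, 153]
  KluI AGTTTA/6: at [32, 65, 81, 102, 166, 176, 195, 204, 211, 224] ⇒ [38, 71, 87, 108, 172, 182, 201, 210, 217, 230]
  NpsVI TGTAGCCA/0: at [73, 116, 136, 231] ⇒ [73, 116, 136, 231]

All cut coordinates (distinct, sorted): [13, 38, 57, 71, 73, 87, 89, 108, 116, 128, 136, 146, 153, 172, 182, 201, 210, 217, 230, 231]

Fragments:
  13→38: 25 bp
  38→57: 19 bp
  57→71: 14 bp
  71→73: 2 bp
  73→87: 14 bp
  87→89: 2 bp
  89→108: 19 bp
  108→116: 8 bp
  116→128: 12 bp
  128→136: 8 bp
  136→146: 10 bp
  146→153: 7 bp
  153→172: 19 bp
  172→182: 10 bp
  182→201: 19 bp
  201→210: 9 bp
  210→217: 7 bp
  217→230: 13 bp
  230→231: 1 bp
  231→13 (wrap): 232-231+13 = 14 bp

[1,2,2,7,7,8,8,9,10,10,12,13,14,14,14,19,19,19,19,25]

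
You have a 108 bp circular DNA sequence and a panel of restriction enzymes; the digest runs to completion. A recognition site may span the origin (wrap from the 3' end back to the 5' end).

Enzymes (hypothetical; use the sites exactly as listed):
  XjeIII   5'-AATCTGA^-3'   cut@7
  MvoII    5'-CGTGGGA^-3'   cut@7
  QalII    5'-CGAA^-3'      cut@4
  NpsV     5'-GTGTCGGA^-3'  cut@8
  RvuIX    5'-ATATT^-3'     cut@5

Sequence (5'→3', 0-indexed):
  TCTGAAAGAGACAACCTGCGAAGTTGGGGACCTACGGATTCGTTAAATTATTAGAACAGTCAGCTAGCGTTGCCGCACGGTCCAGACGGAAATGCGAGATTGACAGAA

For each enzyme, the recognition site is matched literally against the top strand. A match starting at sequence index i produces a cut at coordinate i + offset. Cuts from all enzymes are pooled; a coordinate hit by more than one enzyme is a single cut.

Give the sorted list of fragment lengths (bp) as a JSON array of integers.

Scan for sites:
  XjeIII (AATCTGA, off=7): starts [106] → cuts [5]
  MvoII (CGTGGGA, off=7): no sites
  QalII (CGAA, off=4): starts [18] → cuts [22]
  NpsV (GTGTCGGA, off=8): no sites
  RvuIX (ATATT, off=5): no sites

Pooled cuts: [5, 22]

Fragments:
  5→22: 17 bp
  22→5 (wrap): 108-22+5 = 91 bp

[17,91]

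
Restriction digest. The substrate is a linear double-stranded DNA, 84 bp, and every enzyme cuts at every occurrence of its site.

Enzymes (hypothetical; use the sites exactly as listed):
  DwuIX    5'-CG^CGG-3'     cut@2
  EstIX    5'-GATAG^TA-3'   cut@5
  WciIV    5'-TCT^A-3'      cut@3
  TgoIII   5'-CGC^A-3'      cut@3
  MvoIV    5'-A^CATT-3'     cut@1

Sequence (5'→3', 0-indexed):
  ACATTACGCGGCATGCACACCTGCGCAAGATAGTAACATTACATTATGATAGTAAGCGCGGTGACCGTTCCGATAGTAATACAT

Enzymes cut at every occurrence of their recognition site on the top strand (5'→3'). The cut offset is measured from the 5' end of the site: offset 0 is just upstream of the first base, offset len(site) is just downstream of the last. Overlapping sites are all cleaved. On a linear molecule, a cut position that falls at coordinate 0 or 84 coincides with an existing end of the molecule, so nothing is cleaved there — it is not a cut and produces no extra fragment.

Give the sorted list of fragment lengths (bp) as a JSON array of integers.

Scan for sites:
  DwuIX CGCGG/2: at [6, 56] ⇒ [8, 58]
  EstIX GATAGTA/5: at [28, 47, 71] ⇒ [33, 52, 76]
  WciIV (TCTA, off=3): no sites
  TgoIII CGCA/3: at [23] ⇒ [26]
  MvoIV ACATT/1: at [0, 35, 40] ⇒ [1, 36, 41]

All cut coordinates (distinct, sorted): [1, 8, 26, 33, 36, 41, 52, 58, 76]

Fragment lengths:
  [0,1): 1 bp
  [1,8): 7 bp
  [8,26): 18 bp
  [26,33): 7 bp
  [33,36): 3 bp
  [36,41): 5 bp
  [41,52): 11 bp
  [52,58): 6 bp
  [58,76): 18 bp
  [76,84): 8 bp

[1,3,5,6,7,7,8,11,18,18]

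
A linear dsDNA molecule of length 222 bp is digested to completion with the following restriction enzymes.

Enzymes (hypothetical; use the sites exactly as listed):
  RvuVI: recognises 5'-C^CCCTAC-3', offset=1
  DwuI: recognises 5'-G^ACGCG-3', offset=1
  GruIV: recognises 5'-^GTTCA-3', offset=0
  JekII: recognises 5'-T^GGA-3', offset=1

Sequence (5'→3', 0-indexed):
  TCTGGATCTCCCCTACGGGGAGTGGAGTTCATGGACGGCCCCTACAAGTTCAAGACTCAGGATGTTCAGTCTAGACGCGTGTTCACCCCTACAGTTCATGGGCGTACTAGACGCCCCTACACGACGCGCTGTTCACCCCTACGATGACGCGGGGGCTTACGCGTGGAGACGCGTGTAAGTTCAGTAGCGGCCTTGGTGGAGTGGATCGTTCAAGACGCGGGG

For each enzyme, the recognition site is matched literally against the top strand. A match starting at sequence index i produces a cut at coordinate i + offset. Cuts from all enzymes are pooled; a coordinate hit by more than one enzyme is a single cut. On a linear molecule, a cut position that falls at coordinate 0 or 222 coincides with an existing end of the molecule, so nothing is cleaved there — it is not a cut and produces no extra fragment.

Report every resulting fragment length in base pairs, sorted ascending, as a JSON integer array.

[3,3,4,5,5,6,6,6,6,7,7,7,7,7,8,8,9,10,10,11,13,16,18,19,21]

Site scan:
  RvuVI (CCCCTAC, off=1): starts [9, 38, 85, 113, 135] → cuts [10, 39, 86, 114, 136]
  DwuI (GACGCG, off=1): starts [73, 122, 145, 167, 213] → cuts [74, 123, 146, 168, 214]
  GruIV (GTTCA, off=0): starts [26, 47, 63, 80, 93, 130, 178, 207] → cuts [26, 47, 63, 80, 93, 130, 178, 207]
  JekII (TGGA, off=1): starts [2, 22, 31, 163, 196, 201] → cuts [3, 23, 32, 164, 197, 202]

Pooled cuts: [3, 10, 23, 26, 32, 39, 47, 63, 74, 80, 86, 93, 114, 123, 130, 136, 146, 164, 168, 178, 197, 202, 207, 214]

Fragment lengths:
  [0,3): 3 bp
  [3,10): 7 bp
  [10,23): 13 bp
  [23,26): 3 bp
  [26,32): 6 bp
  [32,39): 7 bp
  [39,47): 8 bp
  [47,63): 16 bp
  [63,74): 11 bp
  [74,80): 6 bp
  [80,86): 6 bp
  [86,93): 7 bp
  [93,114): 21 bp
  [114,123): 9 bp
  [123,130): 7 bp
  [130,136): 6 bp
  [136,146): 10 bp
  [146,164): 18 bp
  [164,168): 4 bp
  [168,178): 10 bp
  [178,197): 19 bp
  [197,202): 5 bp
  [202,207): 5 bp
  [207,214): 7 bp
  [214,222): 8 bp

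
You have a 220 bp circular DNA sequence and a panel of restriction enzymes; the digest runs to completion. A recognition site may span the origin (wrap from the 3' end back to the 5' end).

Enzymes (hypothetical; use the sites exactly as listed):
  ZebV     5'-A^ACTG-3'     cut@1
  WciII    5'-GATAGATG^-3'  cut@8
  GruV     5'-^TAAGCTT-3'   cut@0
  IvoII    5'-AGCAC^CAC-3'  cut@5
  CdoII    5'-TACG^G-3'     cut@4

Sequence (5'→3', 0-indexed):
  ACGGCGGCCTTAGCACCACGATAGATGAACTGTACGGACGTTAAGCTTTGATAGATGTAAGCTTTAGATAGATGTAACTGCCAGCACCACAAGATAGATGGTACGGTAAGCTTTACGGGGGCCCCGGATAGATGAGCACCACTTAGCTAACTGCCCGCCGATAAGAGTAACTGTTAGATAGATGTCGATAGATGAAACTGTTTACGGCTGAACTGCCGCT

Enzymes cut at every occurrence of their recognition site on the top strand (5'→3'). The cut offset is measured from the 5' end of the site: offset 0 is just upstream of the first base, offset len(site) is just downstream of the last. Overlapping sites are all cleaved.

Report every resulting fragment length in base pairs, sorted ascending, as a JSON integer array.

Site scan:
  ZebV AACTG/1: at [27, 75, 148, 168, 195, 210] ⇒ [28, 76, 149, 169, 196, 211]
  WciII GATAGATG/8: at [19, 49, 66, 92, 126, 176, 186] ⇒ [27, 57, 74, 100, 134, 184, 194]
  GruV TAAGCTT/0: at [41, 57, 106] ⇒ [41, 57, 106]
  IvoII AGCACCAC/5: at [11, 82, 134] ⇒ [16, 87, 139]
  CdoII TACGG/4: at [32, 101, 113, 202, 219] ⇒ [3, 36, 105, 117, 206]

All cut coordinates (distinct, sorted): [3, 16, 27, 28, 36, 41, 57, 74, 76, 87, 100, 105, 106, 117, 134, 139, 149, 169, 184, 194, 196, 206, 211]

Fragment lengths:
  3→16: 13 bp
  16→27: 11 bp
  27→28: 1 bp
  28→36: 8 bp
  36→41: 5 bp
  41→57: 16 bp
  57→74: 17 bp
  74→76: 2 bp
  76→87: 11 bp
  87→100: 13 bp
  100→105: 5 bp
  105→106: 1 bp
  106→117: 11 bp
  117→134: 17 bp
  134→139: 5 bp
  139→149: 10 bp
  149→169: 20 bp
  169→184: 15 bp
  184→194: 10 bp
  194→196: 2 bp
  196→206: 10 bp
  206→211: 5 bp
  211→3 (wrap): 220-211+3 = 12 bp

[1,1,2,2,5,5,5,5,8,10,10,10,11,11,11,12,13,13,15,16,17,17,20]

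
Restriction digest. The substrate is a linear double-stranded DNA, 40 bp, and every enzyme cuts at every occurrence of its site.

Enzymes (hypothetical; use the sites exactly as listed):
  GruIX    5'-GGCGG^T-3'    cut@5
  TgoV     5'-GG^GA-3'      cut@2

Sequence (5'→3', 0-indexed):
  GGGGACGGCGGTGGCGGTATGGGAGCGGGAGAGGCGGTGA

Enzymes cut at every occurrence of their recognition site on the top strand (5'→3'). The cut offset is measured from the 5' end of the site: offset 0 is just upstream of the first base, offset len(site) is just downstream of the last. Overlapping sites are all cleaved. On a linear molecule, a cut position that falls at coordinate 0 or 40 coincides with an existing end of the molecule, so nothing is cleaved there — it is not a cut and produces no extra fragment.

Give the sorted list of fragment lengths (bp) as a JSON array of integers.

Per-enzyme occurrences:
  GruIX (GGCGGT, off=5): starts [6, 12, 32] → cuts [11, 17, 37]
  TgoV (GGGA, off=2): starts [1, 20, 26] → cuts [3, 22, 28]

Pooled cuts: [3, 11, 17, 22, 28, 37]

Fragments:
  [0,3): 3 bp
  [3,11): 8 bp
  [11,17): 6 bp
  [17,22): 5 bp
  [22,28): 6 bp
  [28,37): 9 bp
  [37,40): 3 bp

[3,3,5,6,6,8,9]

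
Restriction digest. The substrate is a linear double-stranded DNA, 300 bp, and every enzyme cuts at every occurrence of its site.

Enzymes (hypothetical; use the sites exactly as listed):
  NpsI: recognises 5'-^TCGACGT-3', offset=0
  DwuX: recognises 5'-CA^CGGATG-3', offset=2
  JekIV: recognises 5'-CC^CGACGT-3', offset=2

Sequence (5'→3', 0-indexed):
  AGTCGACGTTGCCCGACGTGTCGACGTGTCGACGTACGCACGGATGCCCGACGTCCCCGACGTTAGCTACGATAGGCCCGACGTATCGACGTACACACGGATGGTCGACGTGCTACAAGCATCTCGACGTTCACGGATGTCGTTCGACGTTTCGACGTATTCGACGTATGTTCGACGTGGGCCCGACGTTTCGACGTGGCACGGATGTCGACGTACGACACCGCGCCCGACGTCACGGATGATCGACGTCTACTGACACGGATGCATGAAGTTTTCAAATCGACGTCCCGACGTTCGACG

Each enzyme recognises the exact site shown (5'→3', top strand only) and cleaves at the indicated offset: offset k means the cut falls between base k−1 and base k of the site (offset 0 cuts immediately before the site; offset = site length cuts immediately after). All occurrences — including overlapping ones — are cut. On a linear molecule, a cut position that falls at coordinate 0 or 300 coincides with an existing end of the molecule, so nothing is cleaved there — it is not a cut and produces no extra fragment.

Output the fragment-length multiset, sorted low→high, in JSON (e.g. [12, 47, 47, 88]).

[2,6,7,7,7,7,7,8,8,8,8,9,9,9,10,10,11,11,11,12,12,12,12,16,19,20,21,21]

Per-enzyme occurrences:
  NpsI TCGACGT/0: at [2, 20, 28, 85, 104, 123, 143, 151, 160, 171, 190, 207, 242, 279] ⇒ [2, 20, 28, 85, 104, 123, 143, 151, 160, 171, 190, 207, 242, 279]
  DwuX CACGGATG/2: at [38, 95, 131, 199, 233, 256] ⇒ [40, 97, 133, 201, 235, 258]
  JekIV CCCGACGT/2: at [11, 46, 55, 76, 181, 225, 286] ⇒ [13, 48, 57, 78, 183, 227, 288]

All cut coordinates (distinct, sorted): [2, 13, 20, 28, 40, 48, 57, 78, 85, 97, 104, 123, 133, 143, 151, 160, 171, 183, 190, 201, 207, 227, 235, 242, 258, 279, 288]

Fragments:
  [0,2): 2 bp
  [2,13): 11 bp
  [13,20): 7 bp
  [20,28): 8 bp
  [28,40): 12 bp
  [40,48): 8 bp
  [48,57): 9 bp
  [57,78): 21 bp
  [78,85): 7 bp
  [85,97): 12 bp
  [97,104): 7 bp
  [104,123): 19 bp
  [123,133): 10 bp
  [133,143): 10 bp
  [143,151): 8 bp
  [151,160): 9 bp
  [160,171): 11 bp
  [171,183): 12 bp
  [183,190): 7 bp
  [190,201): 11 bp
  [201,207): 6 bp
  [207,227): 20 bp
  [227,235): 8 bp
  [235,242): 7 bp
  [242,258): 16 bp
  [258,279): 21 bp
  [279,288): 9 bp
  [288,300): 12 bp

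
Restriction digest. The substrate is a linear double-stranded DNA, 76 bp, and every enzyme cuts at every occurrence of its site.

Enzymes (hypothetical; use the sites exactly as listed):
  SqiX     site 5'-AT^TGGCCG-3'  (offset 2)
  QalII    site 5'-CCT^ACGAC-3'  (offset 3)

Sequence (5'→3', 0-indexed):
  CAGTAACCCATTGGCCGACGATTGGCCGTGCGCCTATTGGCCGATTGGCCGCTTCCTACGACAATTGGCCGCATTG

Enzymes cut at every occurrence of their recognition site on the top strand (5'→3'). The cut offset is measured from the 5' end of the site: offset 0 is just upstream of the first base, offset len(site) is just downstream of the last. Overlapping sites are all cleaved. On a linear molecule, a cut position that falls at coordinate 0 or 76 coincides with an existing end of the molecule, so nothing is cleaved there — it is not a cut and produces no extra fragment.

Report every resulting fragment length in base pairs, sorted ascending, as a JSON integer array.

[8,8,11,11,11,12,15]

Per-enzyme occurrences:
  SqiX (ATTGGCCG, off=2): starts [9, 20, 35, 43, 63] → cuts [11, 22, 37, 45, 65]
  QalII (CCTACGAC, off=3): starts [54] → cuts [57]

Pooled cuts: [11, 22, 37, 45, 57, 65]

Fragments:
  [0,11): 11 bp
  [11,22): 11 bp
  [22,37): 15 bp
  [37,45): 8 bp
  [45,57): 12 bp
  [57,65): 8 bp
  [65,76): 11 bp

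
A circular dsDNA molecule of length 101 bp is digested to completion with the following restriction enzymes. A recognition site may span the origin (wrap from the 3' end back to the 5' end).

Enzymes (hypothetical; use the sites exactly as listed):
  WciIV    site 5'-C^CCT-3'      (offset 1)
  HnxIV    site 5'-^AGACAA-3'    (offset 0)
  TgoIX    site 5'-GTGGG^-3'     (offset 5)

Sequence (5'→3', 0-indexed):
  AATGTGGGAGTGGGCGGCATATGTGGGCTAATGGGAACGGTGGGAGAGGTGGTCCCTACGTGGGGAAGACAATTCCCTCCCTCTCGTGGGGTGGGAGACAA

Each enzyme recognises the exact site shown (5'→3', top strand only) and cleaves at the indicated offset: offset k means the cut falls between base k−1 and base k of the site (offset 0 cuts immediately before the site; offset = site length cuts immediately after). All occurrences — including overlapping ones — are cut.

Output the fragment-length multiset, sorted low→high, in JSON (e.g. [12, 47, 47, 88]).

[2,4,5,6,9,10,10,11,13,14,17]

Per-enzyme occurrences:
  WciIV (CCCT, off=1): starts [53, 74, 78] → cuts [54, 75, 79]
  HnxIV (AGACAA, off=0): starts [66, 95] → cuts [66, 95]
  TgoIX (GTGGG, off=5): starts [3, 9, 22, 39, 59, 85, 90] → cuts [8, 14, 27, 44, 64, 90, 95]

Pooled cuts: [8, 14, 27, 44, 54, 64, 66, 75, 79, 90, 95]

Fragment lengths:
  8→14: 6 bp
  14→27: 13 bp
  27→44: 17 bp
  44→54: 10 bp
  54→64: 10 bp
  64→66: 2 bp
  66→75: 9 bp
  75→79: 4 bp
  79→90: 11 bp
  90→95: 5 bp
  95→8 (wrap): 101-95+8 = 14 bp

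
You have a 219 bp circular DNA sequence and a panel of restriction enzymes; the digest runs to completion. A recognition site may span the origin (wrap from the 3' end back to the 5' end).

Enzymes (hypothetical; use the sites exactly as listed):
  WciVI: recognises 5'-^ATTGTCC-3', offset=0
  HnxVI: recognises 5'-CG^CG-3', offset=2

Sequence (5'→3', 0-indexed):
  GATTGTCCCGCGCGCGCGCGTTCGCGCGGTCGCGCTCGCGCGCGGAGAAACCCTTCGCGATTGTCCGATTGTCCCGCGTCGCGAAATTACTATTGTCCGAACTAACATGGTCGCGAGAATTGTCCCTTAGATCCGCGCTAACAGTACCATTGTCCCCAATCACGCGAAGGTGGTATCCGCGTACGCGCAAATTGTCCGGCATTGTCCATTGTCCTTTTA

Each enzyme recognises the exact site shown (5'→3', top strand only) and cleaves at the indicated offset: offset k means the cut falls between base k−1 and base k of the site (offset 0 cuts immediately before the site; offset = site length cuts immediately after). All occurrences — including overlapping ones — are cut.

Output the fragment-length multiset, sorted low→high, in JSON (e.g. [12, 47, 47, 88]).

[2,2,2,2,2,2,2,2,5,5,5,6,6,6,6,7,8,9,9,10,10,13,13,15,15,16,17,22]

Per-enzyme occurrences:
  WciVI (ATTGTCC, off=0): starts [1, 59, 67, 91, 118, 148, 190, 200, 207] → cuts [1, 59, 67, 91, 118, 148, 190, 200, 207]
  HnxVI (CGCG, off=2): starts [8, 10, 12, 14, 16, 22, 24, 30, 36, 38, 40, 55, 74, 79, 111, 133, 162, 177, 183] → cuts [10, 12, 14, 16, 18, 24, 26, 32, 38, 40, 42, 57, 76, 81, 113, 135, 164, 179, 185]

Pooled cuts: [1, 10, 12, 14, 16, 18, 24, 26, 32, 38, 40, 42, 57, 59, 67, 76, 81, 91, 113, 118, 135, 148, 164, 179, 185, 190, 200, 207]

Fragment lengths:
  1→10: 9 bp
  10→12: 2 bp
  12→14: 2 bp
  14→16: 2 bp
  16→18: 2 bp
  18→24: 6 bp
  24→26: 2 bp
  26→32: 6 bp
  32→38: 6 bp
  38→40: 2 bp
  40→42: 2 bp
  42→57: 15 bp
  57→59: 2 bp
  59→67: 8 bp
  67→76: 9 bp
  76→81: 5 bp
  81→91: 10 bp
  91→113: 22 bp
  113→118: 5 bp
  118→135: 17 bp
  135→148: 13 bp
  148→164: 16 bp
  164→179: 15 bp
  179→185: 6 bp
  185→190: 5 bp
  190→200: 10 bp
  200→207: 7 bp
  207→1 (wrap): 219-207+1 = 13 bp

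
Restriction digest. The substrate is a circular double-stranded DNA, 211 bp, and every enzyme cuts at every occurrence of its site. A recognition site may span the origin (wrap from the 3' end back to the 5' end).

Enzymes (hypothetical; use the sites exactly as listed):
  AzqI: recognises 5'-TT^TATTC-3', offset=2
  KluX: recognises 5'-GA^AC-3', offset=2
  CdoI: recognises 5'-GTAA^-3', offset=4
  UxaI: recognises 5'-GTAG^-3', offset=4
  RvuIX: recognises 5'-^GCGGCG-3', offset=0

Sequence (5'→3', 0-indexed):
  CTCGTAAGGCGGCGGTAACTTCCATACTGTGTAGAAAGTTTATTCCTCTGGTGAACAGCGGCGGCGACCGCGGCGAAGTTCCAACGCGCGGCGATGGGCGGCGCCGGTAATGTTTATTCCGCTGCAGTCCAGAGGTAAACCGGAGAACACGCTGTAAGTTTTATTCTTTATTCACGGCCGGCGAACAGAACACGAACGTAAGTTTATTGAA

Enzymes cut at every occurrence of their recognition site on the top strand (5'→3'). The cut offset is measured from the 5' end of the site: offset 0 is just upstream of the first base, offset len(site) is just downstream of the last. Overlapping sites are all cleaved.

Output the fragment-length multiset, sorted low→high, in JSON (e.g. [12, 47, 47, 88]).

[1,3,3,4,4,5,6,6,6,7,8,8,9,9,10,10,11,13,14,16,16,18,24]

Site scan:
  AzqI (TTTATTC, off=2): starts [38, 112, 159, 166] → cuts [40, 114, 161, 168]
  KluX (GAAC, off=2): starts [52, 144, 182, 187, 193, 208] → cuts [54, 146, 184, 189, 195, 210]
  CdoI (GTAA, off=4): starts [3, 14, 106, 134, 153, 197] → cuts [7, 18, 110, 138, 157, 201]
  UxaI (GTAG, off=4): starts [30] → cuts [34]
  RvuIX (GCGGCG, off=0): starts [8, 57, 60, 69, 87, 97] → cuts [8, 57, 60, 69, 87, 97]

All cut coordinates (distinct, sorted): [7, 8, 18, 34, 40, 54, 57, 60, 69, 87, 97, 110, 114, 138, 146, 157, 161, 168, 184, 189, 195, 201, 210]

Fragment lengths:
  7→8: 1 bp
  8→18: 10 bp
  18→34: 16 bp
  34→40: 6 bp
  40→54: 14 bp
  54→57: 3 bp
  57→60: 3 bp
  60→69: 9 bp
  69→87: 18 bp
  87→97: 10 bp
  97→110: 13 bp
  110→114: 4 bp
  114→138: 24 bp
  138→146: 8 bp
  146→157: 11 bp
  157→161: 4 bp
  161→168: 7 bp
  168→184: 16 bp
  184→189: 5 bp
  189→195: 6 bp
  195→201: 6 bp
  201→210: 9 bp
  210→7 (wrap): 211-210+7 = 8 bp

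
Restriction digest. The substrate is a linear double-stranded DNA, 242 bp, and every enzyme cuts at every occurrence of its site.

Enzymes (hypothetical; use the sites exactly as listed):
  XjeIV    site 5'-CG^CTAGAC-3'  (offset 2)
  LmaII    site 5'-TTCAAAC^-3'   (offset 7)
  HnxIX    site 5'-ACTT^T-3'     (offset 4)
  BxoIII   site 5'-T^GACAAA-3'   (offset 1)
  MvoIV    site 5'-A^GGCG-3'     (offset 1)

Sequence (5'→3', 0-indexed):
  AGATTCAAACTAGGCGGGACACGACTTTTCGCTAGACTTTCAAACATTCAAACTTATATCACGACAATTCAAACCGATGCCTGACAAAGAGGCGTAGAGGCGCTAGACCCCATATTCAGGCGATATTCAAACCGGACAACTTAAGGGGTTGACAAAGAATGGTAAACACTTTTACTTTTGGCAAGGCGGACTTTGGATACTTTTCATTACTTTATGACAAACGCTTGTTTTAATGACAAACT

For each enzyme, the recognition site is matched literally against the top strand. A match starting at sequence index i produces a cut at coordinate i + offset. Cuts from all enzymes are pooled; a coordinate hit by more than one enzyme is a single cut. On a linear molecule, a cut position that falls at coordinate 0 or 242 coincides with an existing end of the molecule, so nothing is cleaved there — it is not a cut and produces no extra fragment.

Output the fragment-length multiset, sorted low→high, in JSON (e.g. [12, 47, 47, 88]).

[2,3,4,4,6,6,7,8,8,8,8,8,8,9,9,10,10,14,15,16,18,19,21,21]

Site scan:
  XjeIV (CGCTAGAC, off=2): starts [29, 100] → cuts [31, 102]
  LmaII (TTCAAAC, off=7): starts [3, 38, 46, 67, 125] → cuts [10, 45, 53, 74, 132]
  HnxIX (ACTTT, off=4): starts [23, 35, 167, 173, 189, 198, 208] → cuts [27, 39, 171, 177, 193, 202, 212]
  BxoIII (TGACAAA, off=1): starts [81, 149, 214, 233] → cuts [82, 150, 215, 234]
  MvoIV (AGGCG, off=1): starts [11, 89, 97, 117, 183] → cuts [12, 90, 98, 118, 184]

All cut coordinates (distinct, sorted): [10, 12, 27, 31, 39, 45, 53, 74, 82, 90, 98, 102, 118, 132, 150, 171, 177, 184, 193, 202, 212, 215, 234]

Fragments:
  [0,10): 10 bp
  [10,12): 2 bp
  [12,27): 15 bp
  [27,31): 4 bp
  [31,39): 8 bp
  [39,45): 6 bp
  [45,53): 8 bp
  [53,74): 21 bp
  [74,82): 8 bp
  [82,90): 8 bp
  [90,98): 8 bp
  [98,102): 4 bp
  [102,118): 16 bp
  [118,132): 14 bp
  [132,150): 18 bp
  [150,171): 21 bp
  [171,177): 6 bp
  [177,184): 7 bp
  [184,193): 9 bp
  [193,202): 9 bp
  [202,212): 10 bp
  [212,215): 3 bp
  [215,234): 19 bp
  [234,242): 8 bp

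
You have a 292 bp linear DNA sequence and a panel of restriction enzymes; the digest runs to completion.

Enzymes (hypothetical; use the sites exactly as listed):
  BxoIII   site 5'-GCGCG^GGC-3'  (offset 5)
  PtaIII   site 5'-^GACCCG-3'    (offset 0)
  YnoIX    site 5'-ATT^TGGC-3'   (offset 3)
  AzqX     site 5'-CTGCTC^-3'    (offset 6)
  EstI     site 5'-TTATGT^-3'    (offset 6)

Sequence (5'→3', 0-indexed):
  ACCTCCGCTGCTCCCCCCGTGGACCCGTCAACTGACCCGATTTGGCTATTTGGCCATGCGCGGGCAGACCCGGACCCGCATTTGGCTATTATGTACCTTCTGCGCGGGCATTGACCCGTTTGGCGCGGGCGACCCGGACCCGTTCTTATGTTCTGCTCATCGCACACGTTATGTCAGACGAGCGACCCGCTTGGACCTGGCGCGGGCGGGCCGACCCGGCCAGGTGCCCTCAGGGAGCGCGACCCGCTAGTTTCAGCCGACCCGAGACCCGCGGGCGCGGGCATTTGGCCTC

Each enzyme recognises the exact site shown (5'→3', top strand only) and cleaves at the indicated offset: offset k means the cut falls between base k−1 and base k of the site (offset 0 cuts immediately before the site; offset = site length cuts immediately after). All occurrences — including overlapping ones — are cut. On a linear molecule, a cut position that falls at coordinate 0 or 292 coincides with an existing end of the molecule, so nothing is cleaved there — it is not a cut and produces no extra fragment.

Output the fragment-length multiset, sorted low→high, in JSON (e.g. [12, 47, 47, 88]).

Site scan:
  BxoIII GCGCGGGC/5: at [57, 101, 122, 199, 274] ⇒ [62, 106, 127, 204, 279]
  PtaIII GACCCG/0: at [21, 33, 66, 72, 112, 130, 136, 183, 212, 240, 258, 265] ⇒ [21, 33, 66, 72, 112, 130, 136, 183, 212, 240, 258, 265]
  YnoIX ATTTGGC/3: at [39, 47, 79, 282] ⇒ [42, 50, 82, 285]
  AzqX CTGCTC/6: at [7, 152] ⇒ [13, 158]
  EstI TTATGT/6: at [88, 145, 168] ⇒ [94, 151, 174]

Pooled cuts: [13, 21, 33, 42, 50, 62, 66, 72, 82, 94, 106, 112, 127, 130, 136, 151, 158, 174, 183, 204, 212, 240, 258, 265, 279, 285]

Fragments:
  [0,13): 13 bp
  [13,21): 8 bp
  [21,33): 12 bp
  [33,42): 9 bp
  [42,50): 8 bp
  [50,62): 12 bp
  [62,66): 4 bp
  [66,72): 6 bp
  [72,82): 10 bp
  [82,94): 12 bp
  [94,106): 12 bp
  [106,112): 6 bp
  [112,127): 15 bp
  [127,130): 3 bp
  [130,136): 6 bp
  [136,151): 15 bp
  [151,158): 7 bp
  [158,174): 16 bp
  [174,183): 9 bp
  [183,204): 21 bp
  [204,212): 8 bp
  [212,240): 28 bp
  [240,258): 18 bp
  [258,265): 7 bp
  [265,279): 14 bp
  [279,285): 6 bp
  [285,292): 7 bp

[3,4,6,6,6,6,7,7,7,8,8,8,9,9,10,12,12,12,12,13,14,15,15,16,18,21,28]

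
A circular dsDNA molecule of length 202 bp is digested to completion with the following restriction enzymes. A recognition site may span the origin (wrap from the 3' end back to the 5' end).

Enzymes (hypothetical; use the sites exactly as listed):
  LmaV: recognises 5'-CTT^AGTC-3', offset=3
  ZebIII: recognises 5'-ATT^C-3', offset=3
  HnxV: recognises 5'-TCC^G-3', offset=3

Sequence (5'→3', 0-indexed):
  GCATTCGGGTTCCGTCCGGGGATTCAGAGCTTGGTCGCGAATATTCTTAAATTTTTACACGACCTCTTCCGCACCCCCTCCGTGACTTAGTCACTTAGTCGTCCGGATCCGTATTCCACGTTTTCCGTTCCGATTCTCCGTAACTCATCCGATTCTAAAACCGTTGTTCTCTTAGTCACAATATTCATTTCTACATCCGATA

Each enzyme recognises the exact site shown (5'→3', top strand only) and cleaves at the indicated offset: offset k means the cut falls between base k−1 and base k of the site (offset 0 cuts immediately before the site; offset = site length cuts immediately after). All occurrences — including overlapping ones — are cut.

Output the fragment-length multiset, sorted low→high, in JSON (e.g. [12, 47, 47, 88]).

[4,4,4,4,5,5,6,7,7,8,8,8,9,11,11,11,12,13,19,21,25]

Per-enzyme occurrences:
  LmaV (CTTAGTC, off=3): starts [85, 93, 170] → cuts [88, 96, 173]
  ZebIII (ATTC, off=3): starts [2, 21, 42, 112, 132, 151, 182] → cuts [5, 24, 45, 115, 135, 154, 185]
  HnxV (TCCG, off=3): starts [10, 14, 67, 78, 101, 107, 123, 128, 136, 147, 195] → cuts [13, 17, 70, 81, 104, 110, 126, 131, 139, 150, 198]

Pooled cuts: [5, 13, 17, 24, 45, 70, 81, 88, 96, 104, 110, 115, 126, 131, 135, 139, 150, 154, 173, 185, 198]

Fragment lengths:
  5→13: 8 bp
  13→17: 4 bp
  17→24: 7 bp
  24→45: 21 bp
  45→70: 25 bp
  70→81: 11 bp
  81→88: 7 bp
  88→96: 8 bp
  96→104: 8 bp
  104→110: 6 bp
  110→115: 5 bp
  115→126: 11 bp
  126→131: 5 bp
  131→135: 4 bp
  135→139: 4 bp
  139→150: 11 bp
  150→154: 4 bp
  154→173: 19 bp
  173→185: 12 bp
  185→198: 13 bp
  198→5 (wrap): 202-198+5 = 9 bp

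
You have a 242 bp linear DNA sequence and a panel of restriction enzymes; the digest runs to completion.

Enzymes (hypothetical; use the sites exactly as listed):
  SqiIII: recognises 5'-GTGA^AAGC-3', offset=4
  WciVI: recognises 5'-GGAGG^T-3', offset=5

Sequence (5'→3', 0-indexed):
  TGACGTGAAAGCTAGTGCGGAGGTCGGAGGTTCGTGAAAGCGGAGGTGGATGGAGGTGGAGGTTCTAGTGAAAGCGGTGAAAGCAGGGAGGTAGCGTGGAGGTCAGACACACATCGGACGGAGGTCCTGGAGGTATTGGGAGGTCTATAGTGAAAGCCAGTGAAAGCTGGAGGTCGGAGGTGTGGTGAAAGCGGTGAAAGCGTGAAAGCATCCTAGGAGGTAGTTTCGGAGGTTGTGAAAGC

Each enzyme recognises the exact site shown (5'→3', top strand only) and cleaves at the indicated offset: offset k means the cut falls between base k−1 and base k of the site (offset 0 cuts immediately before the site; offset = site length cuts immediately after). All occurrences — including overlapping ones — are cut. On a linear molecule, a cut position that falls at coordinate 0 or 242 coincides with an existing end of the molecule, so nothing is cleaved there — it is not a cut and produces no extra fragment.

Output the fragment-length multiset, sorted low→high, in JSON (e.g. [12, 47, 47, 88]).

Per-enzyme occurrences:
  SqiIII GTGAAAGC/4: at [4, 33, 67, 76, 149, 159, 184, 193, 201, 234] ⇒ [8, 37, 71, 80, 153, 163, 188, 197, 205, 238]
  WciVI GGAGGT/5: at [18, 25, 41, 51, 57, 86, 97, 119, 128, 138, 168, 175, 215, 227] ⇒ [23, 30, 46, 56, 62, 91, 102, 124, 133, 143, 173, 180, 220, 232]

All cut coordinates (distinct, sorted): [8, 23, 30, 37, 46, 56, 62, 71, 80, 91, 102, 124, 133, 143, 153, 163, 173, 180, 188, 197, 205, 220, 232, 238]

Fragment lengths:
  [0,8): 8 bp
  [8,23): 15 bp
  [23,30): 7 bp
  [30,37): 7 bp
  [37,46): 9 bp
  [46,56): 10 bp
  [56,62): 6 bp
  [62,71): 9 bp
  [71,80): 9 bp
  [80,91): 11 bp
  [91,102): 11 bp
  [102,124): 22 bp
  [124,133): 9 bp
  [133,143): 10 bp
  [143,153): 10 bp
  [153,163): 10 bp
  [163,173): 10 bp
  [173,180): 7 bp
  [180,188): 8 bp
  [188,197): 9 bp
  [197,205): 8 bp
  [205,220): 15 bp
  [220,232): 12 bp
  [232,238): 6 bp
  [238,242): 4 bp

[4,6,6,7,7,7,8,8,8,9,9,9,9,9,10,10,10,10,10,11,11,12,15,15,22]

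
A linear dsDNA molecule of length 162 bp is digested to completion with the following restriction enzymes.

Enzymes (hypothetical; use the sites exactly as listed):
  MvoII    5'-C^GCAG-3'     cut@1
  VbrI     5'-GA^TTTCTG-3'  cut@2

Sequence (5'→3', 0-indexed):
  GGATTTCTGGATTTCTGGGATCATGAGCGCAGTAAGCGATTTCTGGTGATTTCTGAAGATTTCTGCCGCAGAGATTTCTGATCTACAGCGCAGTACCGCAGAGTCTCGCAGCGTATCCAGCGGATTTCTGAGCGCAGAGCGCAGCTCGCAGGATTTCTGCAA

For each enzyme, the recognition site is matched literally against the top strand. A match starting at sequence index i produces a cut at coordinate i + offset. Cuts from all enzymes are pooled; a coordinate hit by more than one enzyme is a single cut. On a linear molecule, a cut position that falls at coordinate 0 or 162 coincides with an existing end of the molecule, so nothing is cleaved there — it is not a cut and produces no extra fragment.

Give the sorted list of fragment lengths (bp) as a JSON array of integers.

Per-enzyme occurrences:
  MvoII (CGCAG, off=1): starts [27, 66, 88, 96, 106, 132, 139, 146] → cuts [28, 67, 89, 97, 107, 133, 140, 147]
  VbrI (GATTTCTG, off=2): starts [1, 9, 37, 47, 57, 72, 122, 151] → cuts [3, 11, 39, 49, 59, 74, 124, 153]

Pooled cuts: [3, 11, 28, 39, 49, 59, 67, 74, 89, 97, 107, 124, 133, 140, 147, 153]

Fragments:
  [0,3): 3 bp
  [3,11): 8 bp
  [11,28): 17 bp
  [28,39): 11 bp
  [39,49): 10 bp
  [49,59): 10 bp
  [59,67): 8 bp
  [67,74): 7 bp
  [74,89): 15 bp
  [89,97): 8 bp
  [97,107): 10 bp
  [107,124): 17 bp
  [124,133): 9 bp
  [133,140): 7 bp
  [140,147): 7 bp
  [147,153): 6 bp
  [153,162): 9 bp

[3,6,7,7,7,8,8,8,9,9,10,10,10,11,15,17,17]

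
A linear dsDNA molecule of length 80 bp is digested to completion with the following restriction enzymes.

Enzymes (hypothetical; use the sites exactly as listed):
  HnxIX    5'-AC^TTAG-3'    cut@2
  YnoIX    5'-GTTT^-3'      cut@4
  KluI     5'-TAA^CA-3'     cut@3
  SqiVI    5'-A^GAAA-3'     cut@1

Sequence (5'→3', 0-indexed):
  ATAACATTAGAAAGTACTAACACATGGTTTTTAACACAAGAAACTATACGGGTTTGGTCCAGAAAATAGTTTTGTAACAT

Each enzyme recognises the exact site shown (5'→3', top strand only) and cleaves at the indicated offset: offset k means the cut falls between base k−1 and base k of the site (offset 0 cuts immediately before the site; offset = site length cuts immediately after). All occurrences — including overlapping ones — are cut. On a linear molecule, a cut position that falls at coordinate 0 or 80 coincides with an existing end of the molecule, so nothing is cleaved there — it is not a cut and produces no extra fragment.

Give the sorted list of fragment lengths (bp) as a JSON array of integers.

[3,4,4,5,5,5,6,10,11,11,16]

Per-enzyme occurrences:
  HnxIX (ACTTAG, off=2): no sites
  YnoIX GTTT/4: at [26, 51, 68] ⇒ [30, 55, 72]
  KluI TAACA/3: at [1, 17, 31, 74] ⇒ [4, 20, 34, 77]
  SqiVI AGAAA/1: at [8, 38, 60] ⇒ [9, 39, 61]

Pooled cuts: [4, 9, 20, 30, 34, 39, 55, 61, 72, 77]

Fragment lengths:
  [0,4): 4 bp
  [4,9): 5 bp
  [9,20): 11 bp
  [20,30): 10 bp
  [30,34): 4 bp
  [34,39): 5 bp
  [39,55): 16 bp
  [55,61): 6 bp
  [61,72): 11 bp
  [72,77): 5 bp
  [77,80): 3 bp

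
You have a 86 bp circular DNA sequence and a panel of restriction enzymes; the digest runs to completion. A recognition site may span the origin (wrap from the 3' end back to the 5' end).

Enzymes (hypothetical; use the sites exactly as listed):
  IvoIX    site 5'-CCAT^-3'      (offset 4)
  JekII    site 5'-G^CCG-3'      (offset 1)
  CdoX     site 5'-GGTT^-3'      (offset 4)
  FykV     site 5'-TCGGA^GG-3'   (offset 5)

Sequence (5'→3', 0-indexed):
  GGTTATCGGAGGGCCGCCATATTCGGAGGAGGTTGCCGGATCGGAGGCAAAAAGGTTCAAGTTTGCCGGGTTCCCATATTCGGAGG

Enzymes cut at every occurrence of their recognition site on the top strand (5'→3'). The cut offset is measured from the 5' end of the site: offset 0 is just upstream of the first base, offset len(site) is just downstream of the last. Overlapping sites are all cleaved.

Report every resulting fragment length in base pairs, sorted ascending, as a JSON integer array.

Site scan:
  IvoIX CCAT/4: at [16, 73] ⇒ [20, 77]
  JekII GCCG/1: at [12, 34, 64] ⇒ [13, 35, 65]
  CdoX GGTT/4: at [0, 30, 53, 68] ⇒ [4, 34, 57, 72]
  FykV TCGGAGG/5: at [5, 22, 40, 79] ⇒ [10, 27, 45, 84]

All cut coordinates (distinct, sorted): [4, 10, 13, 20, 27, 34, 35, 45, 57, 65, 72, 77, 84]

Fragment lengths:
  4→10: 6 bp
  10→13: 3 bp
  13→20: 7 bp
  20→27: 7 bp
  27→34: 7 bp
  34→35: 1 bp
  35→45: 10 bp
  45→57: 12 bp
  57→65: 8 bp
  65→72: 7 bp
  72→77: 5 bp
  77→84: 7 bp
  84→4 (wrap): 86-84+4 = 6 bp

[1,3,5,6,6,7,7,7,7,7,8,10,12]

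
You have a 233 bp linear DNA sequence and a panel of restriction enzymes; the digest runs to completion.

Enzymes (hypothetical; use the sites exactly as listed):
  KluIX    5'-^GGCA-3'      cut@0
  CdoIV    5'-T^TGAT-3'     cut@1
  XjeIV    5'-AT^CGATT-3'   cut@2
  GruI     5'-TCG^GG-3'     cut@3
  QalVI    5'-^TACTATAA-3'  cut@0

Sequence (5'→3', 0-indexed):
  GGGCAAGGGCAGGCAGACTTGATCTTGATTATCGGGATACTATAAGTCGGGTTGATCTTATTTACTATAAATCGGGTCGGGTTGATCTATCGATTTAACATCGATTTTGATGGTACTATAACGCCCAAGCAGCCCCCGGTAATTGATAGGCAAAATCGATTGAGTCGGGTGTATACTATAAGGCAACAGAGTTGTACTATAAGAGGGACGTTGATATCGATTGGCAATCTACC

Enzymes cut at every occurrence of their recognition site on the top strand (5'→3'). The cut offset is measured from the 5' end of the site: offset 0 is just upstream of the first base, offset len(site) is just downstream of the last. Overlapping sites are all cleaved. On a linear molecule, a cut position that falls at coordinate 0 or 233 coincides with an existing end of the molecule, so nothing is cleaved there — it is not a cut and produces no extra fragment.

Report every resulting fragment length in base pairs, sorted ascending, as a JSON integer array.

Per-enzyme occurrences:
  KluIX GGCA/0: at [1, 7, 11, 148, 181, 222] ⇒ [1, 7, 11, 148, 181, 222]
  CdoIV TTGAT/1: at [18, 24, 51, 81, 106, 142, 210] ⇒ [19, 25, 52, 82, 107, 143, 211]
  XjeIV ATCGATT/2: at [88, 99, 154, 215] ⇒ [90, 101, 156, 217]
  GruI TCGGG/3: at [31, 46, 71, 76, 164] ⇒ [34, 49, 74, 79, 167]
  QalVI TACTATAA/0: at [37, 62, 113, 173, 194] ⇒ [37, 62, 113, 173, 194]

All cut coordinates (distinct, sorted): [1, 7, 11, 19, 25, 34, 37, 49, 52, 62, 74, 79, 82, 90, 101, 107, 113, 143, 148, 156, 167, 173, 181, 194, 211, 217, 222]

Fragments:
  [0,1): 1 bp
  [1,7): 6 bp
  [7,11): 4 bp
  [11,19): 8 bp
  [19,25): 6 bp
  [25,34): 9 bp
  [34,37): 3 bp
  [37,49): 12 bp
  [49,52): 3 bp
  [52,62): 10 bp
  [62,74): 12 bp
  [74,79): 5 bp
  [79,82): 3 bp
  [82,90): 8 bp
  [90,101): 11 bp
  [101,107): 6 bp
  [107,113): 6 bp
  [113,143): 30 bp
  [143,148): 5 bp
  [148,156): 8 bp
  [156,167): 11 bp
  [167,173): 6 bp
  [173,181): 8 bp
  [181,194): 13 bp
  [194,211): 17 bp
  [211,217): 6 bp
  [217,222): 5 bp
  [222,233): 11 bp

[1,3,3,3,4,5,5,5,6,6,6,6,6,6,8,8,8,8,9,10,11,11,11,12,12,13,17,30]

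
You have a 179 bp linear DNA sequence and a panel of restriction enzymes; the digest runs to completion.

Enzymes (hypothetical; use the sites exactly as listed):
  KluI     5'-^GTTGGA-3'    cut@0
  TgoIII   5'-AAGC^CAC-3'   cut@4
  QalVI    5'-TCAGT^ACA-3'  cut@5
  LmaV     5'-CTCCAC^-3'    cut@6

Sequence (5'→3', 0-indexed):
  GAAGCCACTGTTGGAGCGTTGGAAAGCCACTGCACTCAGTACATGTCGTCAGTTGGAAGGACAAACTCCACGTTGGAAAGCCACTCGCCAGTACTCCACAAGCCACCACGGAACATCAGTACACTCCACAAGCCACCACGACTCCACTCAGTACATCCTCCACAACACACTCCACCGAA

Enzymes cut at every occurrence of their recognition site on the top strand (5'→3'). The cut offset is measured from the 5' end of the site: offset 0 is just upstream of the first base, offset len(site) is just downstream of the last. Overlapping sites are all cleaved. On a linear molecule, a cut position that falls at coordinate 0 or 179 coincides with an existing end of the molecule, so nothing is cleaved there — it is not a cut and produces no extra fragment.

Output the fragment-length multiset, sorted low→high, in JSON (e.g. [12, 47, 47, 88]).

[4,4,4,4,5,5,8,9,10,10,11,11,12,13,14,17,18,20]

Scan for sites:
  KluI (GTTGGA, off=0): starts [9, 17, 51, 71] → cuts [9, 17, 51, 71]
  TgoIII (AAGCCAC, off=4): starts [1, 23, 77, 99, 129] → cuts [5, 27, 81, 103, 133]
  QalVI (TCAGTACA, off=5): starts [35, 115, 147] → cuts [40, 120, 152]
  LmaV (CTCCAC, off=6): starts [65, 93, 123, 141, 157, 169] → cuts [71, 99, 129, 147, 163, 175]

Pooled cuts: [5, 9, 17, 27, 40, 51, 71, 81, 99, 103, 120, 129, 133, 147, 152, 163, 175]

Fragment lengths:
  [0,5): 5 bp
  [5,9): 4 bp
  [9,17): 8 bp
  [17,27): 10 bp
  [27,40): 13 bp
  [40,51): 11 bp
  [51,71): 20 bp
  [71,81): 10 bp
  [81,99): 18 bp
  [99,103): 4 bp
  [103,120): 17 bp
  [120,129): 9 bp
  [129,133): 4 bp
  [133,147): 14 bp
  [147,152): 5 bp
  [152,163): 11 bp
  [163,175): 12 bp
  [175,179): 4 bp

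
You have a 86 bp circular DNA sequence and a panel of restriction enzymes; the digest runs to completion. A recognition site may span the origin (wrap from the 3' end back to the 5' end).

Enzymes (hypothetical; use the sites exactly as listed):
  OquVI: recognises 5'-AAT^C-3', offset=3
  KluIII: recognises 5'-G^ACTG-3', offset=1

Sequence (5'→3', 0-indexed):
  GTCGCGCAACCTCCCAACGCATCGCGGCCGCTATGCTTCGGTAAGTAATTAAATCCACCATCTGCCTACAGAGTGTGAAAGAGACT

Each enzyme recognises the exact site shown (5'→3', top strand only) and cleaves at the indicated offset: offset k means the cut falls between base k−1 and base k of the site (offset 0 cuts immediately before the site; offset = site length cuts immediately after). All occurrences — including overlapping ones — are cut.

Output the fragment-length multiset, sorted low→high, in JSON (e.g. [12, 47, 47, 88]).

Per-enzyme occurrences:
  OquVI AATC/3: at [51] ⇒ [54]
  KluIII GACTG/1: at [82] ⇒ [83]

All cut coordinates (distinct, sorted): [54, 83]

Fragment lengths:
  54→83: 29 bp
  83→54 (wrap): 86-83+54 = 57 bp

[29,57]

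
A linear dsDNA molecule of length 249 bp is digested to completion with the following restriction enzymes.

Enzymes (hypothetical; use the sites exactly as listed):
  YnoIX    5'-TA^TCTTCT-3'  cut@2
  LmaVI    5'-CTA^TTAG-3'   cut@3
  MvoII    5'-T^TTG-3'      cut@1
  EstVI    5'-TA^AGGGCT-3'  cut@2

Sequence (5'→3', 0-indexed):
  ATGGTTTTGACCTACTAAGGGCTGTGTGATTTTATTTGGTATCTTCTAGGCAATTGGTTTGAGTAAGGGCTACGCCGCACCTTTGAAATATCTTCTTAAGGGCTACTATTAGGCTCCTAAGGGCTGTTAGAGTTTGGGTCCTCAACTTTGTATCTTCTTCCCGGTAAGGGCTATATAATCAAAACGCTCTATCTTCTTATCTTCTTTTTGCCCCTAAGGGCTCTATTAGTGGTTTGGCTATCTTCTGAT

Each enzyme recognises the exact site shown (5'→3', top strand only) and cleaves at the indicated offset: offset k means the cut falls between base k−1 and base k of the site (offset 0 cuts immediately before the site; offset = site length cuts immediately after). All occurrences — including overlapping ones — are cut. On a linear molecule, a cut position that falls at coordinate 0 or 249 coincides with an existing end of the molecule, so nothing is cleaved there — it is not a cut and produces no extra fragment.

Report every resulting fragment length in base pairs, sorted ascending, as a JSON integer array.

Site scan:
  YnoIX (TATCTTCT, off=2): starts [39, 88, 150, 189, 197, 238] → cuts [41, 90, 152, 191, 199, 240]
  LmaVI (CTATTAG, off=3): starts [105, 222] → cuts [108, 225]
  MvoII (TTTG, off=1): starts [5, 34, 57, 81, 132, 146, 206, 232] → cuts [6, 35, 58, 82, 133, 147, 207, 233]
  EstVI (TAAGGGCT, off=2): starts [15, 63, 96, 117, 164, 214] → cuts [17, 65, 98, 119, 166, 216]

All cut coordinates (distinct, sorted): [6, 17, 35, 41, 58, 65, 82, 90, 98, 108, 119, 133, 147, 152, 166, 191, 199, 207, 216, 225, 233, 240]

Fragments:
  [0,6): 6 bp
  [6,17): 11 bp
  [17,35): 18 bp
  [35,41): 6 bp
  [41,58): 17 bp
  [58,65): 7 bp
  [65,82): 17 bp
  [82,90): 8 bp
  [90,98): 8 bp
  [98,108): 10 bp
  [108,119): 11 bp
  [119,133): 14 bp
  [133,147): 14 bp
  [147,152): 5 bp
  [152,166): 14 bp
  [166,191): 25 bp
  [191,199): 8 bp
  [199,207): 8 bp
  [207,216): 9 bp
  [216,225): 9 bp
  [225,233): 8 bp
  [233,240): 7 bp
  [240,249): 9 bp

[5,6,6,7,7,8,8,8,8,8,9,9,9,10,11,11,14,14,14,17,17,18,25]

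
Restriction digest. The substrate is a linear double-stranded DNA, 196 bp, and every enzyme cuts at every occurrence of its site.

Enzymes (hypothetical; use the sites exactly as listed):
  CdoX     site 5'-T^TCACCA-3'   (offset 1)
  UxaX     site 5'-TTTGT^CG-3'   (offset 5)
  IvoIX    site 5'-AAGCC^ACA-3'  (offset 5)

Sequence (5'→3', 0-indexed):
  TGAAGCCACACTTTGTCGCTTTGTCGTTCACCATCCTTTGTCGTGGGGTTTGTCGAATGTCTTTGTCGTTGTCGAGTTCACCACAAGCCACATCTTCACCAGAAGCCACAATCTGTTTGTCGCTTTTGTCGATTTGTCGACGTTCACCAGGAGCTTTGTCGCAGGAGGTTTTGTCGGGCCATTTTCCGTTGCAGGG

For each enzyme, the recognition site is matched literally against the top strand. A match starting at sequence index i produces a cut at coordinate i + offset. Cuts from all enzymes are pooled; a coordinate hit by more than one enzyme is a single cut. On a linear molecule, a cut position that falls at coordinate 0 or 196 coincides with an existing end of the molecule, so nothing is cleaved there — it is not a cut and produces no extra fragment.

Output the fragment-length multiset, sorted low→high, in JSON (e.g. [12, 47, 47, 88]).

Site scan:
  CdoX TTCACCA/1: at [26, 76, 94, 142] ⇒ [27, 77, 95, 143]
  UxaX TTTGTCG/5: at [11, 19, 36, 48, 61, 115, 124, 132, 154, 169] ⇒ [16, 24, 41, 53, 66, 120, 129, 137, 159, 174]
  IvoIX AAGCCACA/5: at [2, 84, 102] ⇒ [7, 89, 107]

All cut coordinates (distinct, sorted): [7, 16, 24, 27, 41, 53, 66, 77, 89, 95, 107, 120, 129, 137, 143, 159, 174]

Fragment lengths:
  [0,7): 7 bp
  [7,16): 9 bp
  [16,24): 8 bp
  [24,27): 3 bp
  [27,41): 14 bp
  [41,53): 12 bp
  [53,66): 13 bp
  [66,77): 11 bp
  [77,89): 12 bp
  [89,95): 6 bp
  [95,107): 12 bp
  [107,120): 13 bp
  [120,129): 9 bp
  [129,137): 8 bp
  [137,143): 6 bp
  [143,159): 16 bp
  [159,174): 15 bp
  [174,196): 22 bp

[3,6,6,7,8,8,9,9,11,12,12,12,13,13,14,15,16,22]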